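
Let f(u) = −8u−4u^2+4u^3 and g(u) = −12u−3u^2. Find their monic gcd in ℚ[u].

u

Apply the Euclidean algorithm:
  4u^3−4u^2−8u = (−(4/3)u+20/3)(−3u^2−12u) + (72u)
  −3u^2−12u = (−(1/24)u−1/6)(72u) + (0)
Last nonzero remainder: 72u. Dividing through by 72 gives the monic gcd u.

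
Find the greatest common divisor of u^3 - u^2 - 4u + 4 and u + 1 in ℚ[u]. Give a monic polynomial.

1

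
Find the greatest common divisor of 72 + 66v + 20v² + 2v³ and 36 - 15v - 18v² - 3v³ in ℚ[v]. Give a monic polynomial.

12 + 7v + v²

By polynomial division,
  2v³ + 20v² + 66v + 72 = (-2/3)(-3v³ - 18v² - 15v + 36) + (8v² + 56v + 96)
  -3v³ - 18v² - 15v + 36 = (-(3/8)v + 3/8)(8v² + 56v + 96) + (0)
Last nonzero remainder: 8v² + 56v + 96. Dividing through by 8 gives the monic gcd v² + 7v + 12.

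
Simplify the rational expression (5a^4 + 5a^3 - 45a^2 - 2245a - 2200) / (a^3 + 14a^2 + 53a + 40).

Repeated division with remainder:
  5a^4 + 5a^3 - 45a^2 - 2245a - 2200 = (5a - 65)(a^3 + 14a^2 + 53a + 40) + (600a^2 + 1000a + 400)
  a^3 + 14a^2 + 53a + 40 = ((1/600)a + 37/1800)(600a^2 + 1000a + 400) + ((286/9)a + 286/9)
  600a^2 + 1000a + 400 = ((2700/143)a + 1800/143)((286/9)a + 286/9) + (0)
Last nonzero remainder: (286/9)a + 286/9. Dividing through by 286/9 gives the monic gcd a + 1.
Cancel a + 1 from numerator and denominator to get the reduced form.

(5a^3 - 45a - 2200)/(a^2 + 13a + 40)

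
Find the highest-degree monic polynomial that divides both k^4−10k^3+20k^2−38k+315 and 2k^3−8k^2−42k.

k−7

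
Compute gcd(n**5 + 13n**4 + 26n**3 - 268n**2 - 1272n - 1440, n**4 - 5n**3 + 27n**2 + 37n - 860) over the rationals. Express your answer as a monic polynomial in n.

n**2 - n - 20

Apply the Euclidean algorithm:
  n**5 + 13n**4 + 26n**3 - 268n**2 - 1272n - 1440 = (n + 18)(n**4 - 5n**3 + 27n**2 + 37n - 860) + (89n**3 - 791n**2 - 1078n + 14040)
  n**4 - 5n**3 + 27n**2 + 37n - 860 = ((1/89)n + 346/7921)(89n**3 - 791n**2 - 1078n + 14040) + ((583495/7921)n**2 - (583495/7921)n - 11669900/7921)
  89n**3 - 791n**2 - 1078n + 14040 = ((704969/583495)n - 5560542/583495)((583495/7921)n**2 - (583495/7921)n - 11669900/7921) + (0)
Last nonzero remainder: (583495/7921)n**2 - (583495/7921)n - 11669900/7921. Dividing through by 583495/7921 gives the monic gcd n**2 - n - 20.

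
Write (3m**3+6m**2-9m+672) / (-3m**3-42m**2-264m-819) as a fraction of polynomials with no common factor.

(-m**2+5m-32)/(m**2+7m+39)

Euclidean algorithm in ℚ[m]:
  3m**3+6m**2-9m+672 = (-1)(-3m**3-42m**2-264m-819) + (-36m**2-273m-147)
  -3m**3-42m**2-264m-819 = ((1/12)m+77/144)(-36m**2-273m-147) + (-(5077/48)m-35539/48)
  -36m**2-273m-147 = ((1728/5077)m+1008/5077)(-(5077/48)m-35539/48) + (0)
Last nonzero remainder: -(5077/48)m-35539/48. Dividing through by -5077/48 gives the monic gcd m+7.
Cancel m+7 from numerator and denominator to get the reduced form.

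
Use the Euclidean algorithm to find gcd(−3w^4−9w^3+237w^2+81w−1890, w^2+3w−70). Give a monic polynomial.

Repeated division with remainder:
  −3w^4−9w^3+237w^2+81w−1890 = (−3w^2+27)(w^2+3w−70) + (0)
The last nonzero remainder w^2+3w−70 is already monic.

w^2+3w−70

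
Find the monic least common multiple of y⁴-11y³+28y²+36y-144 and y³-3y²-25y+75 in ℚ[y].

Repeated division with remainder:
  y⁴-11y³+28y²+36y-144 = (y-8)(y³-3y²-25y+75) + (29y²-239y+456)
  y³-3y²-25y+75 = ((1/29)y+152/841)(29y²-239y+456) + ((2079/841)y-6237/841)
  29y²-239y+456 = ((24389/2079)y-127832/2079)((2079/841)y-6237/841) + (0)
Last nonzero remainder: (2079/841)y-6237/841. Dividing through by 2079/841 gives the monic gcd y-3.
Then lcm(f, g) = f·g / gcd(f, g); expanding and making the result monic gives the answer.

y⁶-11y⁵+3y⁴+311y³-844y²-900y+3600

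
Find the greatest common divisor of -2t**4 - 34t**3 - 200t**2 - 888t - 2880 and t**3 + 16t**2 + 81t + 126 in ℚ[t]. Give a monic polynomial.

Repeated division with remainder:
  -2t**4 - 34t**3 - 200t**2 - 888t - 2880 = (-2t - 2)(t**3 + 16t**2 + 81t + 126) + (-6t**2 - 474t - 2628)
  t**3 + 16t**2 + 81t + 126 = (-(1/6)t + 21/2)(-6t**2 - 474t - 2628) + (4620t + 27720)
  -6t**2 - 474t - 2628 = (-(1/770)t - 73/770)(4620t + 27720) + (0)
Last nonzero remainder: 4620t + 27720. Dividing through by 4620 gives the monic gcd t + 6.

t + 6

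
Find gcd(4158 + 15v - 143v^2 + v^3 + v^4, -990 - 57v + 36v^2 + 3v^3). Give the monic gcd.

66 + 17v + v^2

Repeated division with remainder:
  v^4 + v^3 - 143v^2 + 15v + 4158 = ((1/3)v - 11/3)(3v^3 + 36v^2 - 57v - 990) + (8v^2 + 136v + 528)
  3v^3 + 36v^2 - 57v - 990 = ((3/8)v - 15/8)(8v^2 + 136v + 528) + (0)
Last nonzero remainder: 8v^2 + 136v + 528. Dividing through by 8 gives the monic gcd v^2 + 17v + 66.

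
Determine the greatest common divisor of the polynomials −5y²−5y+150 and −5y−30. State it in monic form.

y+6

Apply the Euclidean algorithm:
  −5y²−5y+150 = (y−5)(−5y−30) + (0)
Last nonzero remainder: −5y−30. Dividing through by −5 gives the monic gcd y+6.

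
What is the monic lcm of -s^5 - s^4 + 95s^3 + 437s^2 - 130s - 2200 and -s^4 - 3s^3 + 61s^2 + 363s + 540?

s^7 - 5s^6 - 128s^5 + 106s^4 + 5317s^3 + 13219s^2 - 16710s - 59400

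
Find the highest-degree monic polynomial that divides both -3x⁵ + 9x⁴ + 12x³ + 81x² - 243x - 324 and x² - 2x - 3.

Apply the Euclidean algorithm:
  -3x⁵ + 9x⁴ + 12x³ + 81x² - 243x - 324 = (-3x³ + 3x² + 9x + 108)(x² - 2x - 3) + (0)
The last nonzero remainder x² - 2x - 3 is already monic.

x² - 2x - 3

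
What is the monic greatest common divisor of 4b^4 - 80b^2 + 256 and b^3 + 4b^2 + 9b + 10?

b + 2

Apply the Euclidean algorithm:
  4b^4 - 80b^2 + 256 = (4b - 16)(b^3 + 4b^2 + 9b + 10) + (-52b^2 + 104b + 416)
  b^3 + 4b^2 + 9b + 10 = (-(1/52)b - 3/26)(-52b^2 + 104b + 416) + (29b + 58)
  -52b^2 + 104b + 416 = (-(52/29)b + 208/29)(29b + 58) + (0)
Last nonzero remainder: 29b + 58. Dividing through by 29 gives the monic gcd b + 2.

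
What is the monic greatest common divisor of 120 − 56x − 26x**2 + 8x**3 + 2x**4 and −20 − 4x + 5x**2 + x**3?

By polynomial division,
  2x**4 + 8x**3 − 26x**2 − 56x + 120 = (2x − 2)(x**3 + 5x**2 − 4x − 20) + (−8x**2 − 24x + 80)
  x**3 + 5x**2 − 4x − 20 = (−(1/8)x − 1/4)(−8x**2 − 24x + 80) + (0)
Last nonzero remainder: −8x**2 − 24x + 80. Dividing through by −8 gives the monic gcd x**2 + 3x − 10.

−10 + 3x + x**2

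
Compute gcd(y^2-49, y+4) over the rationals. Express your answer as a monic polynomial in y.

By polynomial division,
  y^2-49 = (y-4)(y+4) + (-33)
  y+4 = (-(1/33)y-4/33)(-33) + (0)
The last nonzero remainder is the constant -33, so the polynomials are coprime and gcd = 1.

1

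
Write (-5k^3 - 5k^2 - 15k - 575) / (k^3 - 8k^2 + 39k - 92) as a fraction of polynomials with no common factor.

(-5k - 25)/(k - 4)

Repeated division with remainder:
  -5k^3 - 5k^2 - 15k - 575 = (-5)(k^3 - 8k^2 + 39k - 92) + (-45k^2 + 180k - 1035)
  k^3 - 8k^2 + 39k - 92 = (-(1/45)k + 4/45)(-45k^2 + 180k - 1035) + (0)
Last nonzero remainder: -45k^2 + 180k - 1035. Dividing through by -45 gives the monic gcd k^2 - 4k + 23.
Cancel k^2 - 4k + 23 from numerator and denominator to get the reduced form.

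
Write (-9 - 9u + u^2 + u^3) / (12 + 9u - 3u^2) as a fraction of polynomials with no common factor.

(9 - u^2)/(-12 + 3u)

By polynomial division,
  u^3 + u^2 - 9u - 9 = (-(1/3)u - 4/3)(-3u^2 + 9u + 12) + (7u + 7)
  -3u^2 + 9u + 12 = (-(3/7)u + 12/7)(7u + 7) + (0)
Last nonzero remainder: 7u + 7. Dividing through by 7 gives the monic gcd u + 1.
Cancel u + 1 from numerator and denominator to get the reduced form.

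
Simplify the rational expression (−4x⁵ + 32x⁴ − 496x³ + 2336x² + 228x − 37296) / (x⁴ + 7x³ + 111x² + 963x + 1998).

Repeated division with remainder:
  −4x⁵ + 32x⁴ − 496x³ + 2336x² + 228x − 37296 = (−4x + 60)(x⁴ + 7x³ + 111x² + 963x + 1998) + (−472x³ − 472x² − 49560x − 157176)
  x⁴ + 7x³ + 111x² + 963x + 1998 = (−(1/472)x − 3/236)(−472x³ − 472x² − 49560x − 157176) + (0)
Last nonzero remainder: −472x³ − 472x² − 49560x − 157176. Dividing through by −472 gives the monic gcd x³ + x² + 105x + 333.
Cancel x³ + x² + 105x + 333 from numerator and denominator to get the reduced form.

(−4x² + 36x − 112)/(x + 6)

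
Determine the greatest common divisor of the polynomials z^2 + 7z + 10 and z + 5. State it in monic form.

Euclidean algorithm in ℚ[z]:
  z^2 + 7z + 10 = (z + 2)(z + 5) + (0)
The last nonzero remainder z + 5 is already monic.

z + 5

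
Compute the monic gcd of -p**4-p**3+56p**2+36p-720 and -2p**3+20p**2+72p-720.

Euclidean algorithm in ℚ[p]:
  -p**4-p**3+56p**2+36p-720 = ((1/2)p+11/2)(-2p**3+20p**2+72p-720) + (-90p**2+3240)
  -2p**3+20p**2+72p-720 = ((1/45)p-2/9)(-90p**2+3240) + (0)
Last nonzero remainder: -90p**2+3240. Dividing through by -90 gives the monic gcd p**2-36.

p**2-36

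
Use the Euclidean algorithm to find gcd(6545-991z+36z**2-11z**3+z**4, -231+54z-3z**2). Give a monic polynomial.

77-18z+z**2

By polynomial division,
  z**4-11z**3+36z**2-991z+6545 = (-(1/3)z**2-(7/3)z-85/3)(-3z**2+54z-231) + (0)
Last nonzero remainder: -3z**2+54z-231. Dividing through by -3 gives the monic gcd z**2-18z+77.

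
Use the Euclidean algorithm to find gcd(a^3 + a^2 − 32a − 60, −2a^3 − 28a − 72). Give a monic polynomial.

By polynomial division,
  a^3 + a^2 − 32a − 60 = (−1/2)(−2a^3 − 28a − 72) + (a^2 − 46a − 96)
  −2a^3 − 28a − 72 = (−2a − 92)(a^2 − 46a − 96) + (−4452a − 8904)
  a^2 − 46a − 96 = (−(1/4452)a + 4/371)(−4452a − 8904) + (0)
Last nonzero remainder: −4452a − 8904. Dividing through by −4452 gives the monic gcd a + 2.

a + 2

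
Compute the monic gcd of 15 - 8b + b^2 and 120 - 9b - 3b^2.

Euclidean algorithm in ℚ[b]:
  b^2 - 8b + 15 = (-1/3)(-3b^2 - 9b + 120) + (-11b + 55)
  -3b^2 - 9b + 120 = ((3/11)b + 24/11)(-11b + 55) + (0)
Last nonzero remainder: -11b + 55. Dividing through by -11 gives the monic gcd b - 5.

-5 + b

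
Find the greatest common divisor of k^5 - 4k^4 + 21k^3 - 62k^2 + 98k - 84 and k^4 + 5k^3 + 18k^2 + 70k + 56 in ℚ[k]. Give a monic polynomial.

k^2 + 14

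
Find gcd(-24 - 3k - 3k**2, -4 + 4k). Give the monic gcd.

1

Euclidean algorithm in ℚ[k]:
  -3k**2 - 3k - 24 = (-(3/4)k - 3/2)(4k - 4) + (-30)
  4k - 4 = (-(2/15)k + 2/15)(-30) + (0)
The last nonzero remainder is the constant -30, so the polynomials are coprime and gcd = 1.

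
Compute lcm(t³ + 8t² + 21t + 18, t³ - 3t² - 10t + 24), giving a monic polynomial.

t⁵ + 2t⁴ - 19t³ - 44t² + 60t + 144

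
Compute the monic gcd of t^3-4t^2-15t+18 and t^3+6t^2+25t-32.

By polynomial division,
  t^3-4t^2-15t+18 = (t^3+6t^2+25t-32) + (-10t^2-40t+50)
  t^3+6t^2+25t-32 = (-(1/10)t-1/5)(-10t^2-40t+50) + (22t-22)
  -10t^2-40t+50 = (-(5/11)t-25/11)(22t-22) + (0)
Last nonzero remainder: 22t-22. Dividing through by 22 gives the monic gcd t-1.

t-1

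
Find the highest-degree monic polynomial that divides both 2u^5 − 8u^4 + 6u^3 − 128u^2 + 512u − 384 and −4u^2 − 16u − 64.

Apply the Euclidean algorithm:
  2u^5 − 8u^4 + 6u^3 − 128u^2 + 512u − 384 = (−(1/2)u^3 + 4u^2 − (19/2)u + 6)(−4u^2 − 16u − 64) + (0)
Last nonzero remainder: −4u^2 − 16u − 64. Dividing through by −4 gives the monic gcd u^2 + 4u + 16.

u^2 + 4u + 16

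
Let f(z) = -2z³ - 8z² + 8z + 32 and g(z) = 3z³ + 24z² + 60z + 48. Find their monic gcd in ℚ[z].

Euclidean algorithm in ℚ[z]:
  -2z³ - 8z² + 8z + 32 = (-2/3)(3z³ + 24z² + 60z + 48) + (8z² + 48z + 64)
  3z³ + 24z² + 60z + 48 = ((3/8)z + 3/4)(8z² + 48z + 64) + (0)
Last nonzero remainder: 8z² + 48z + 64. Dividing through by 8 gives the monic gcd z² + 6z + 8.

z² + 6z + 8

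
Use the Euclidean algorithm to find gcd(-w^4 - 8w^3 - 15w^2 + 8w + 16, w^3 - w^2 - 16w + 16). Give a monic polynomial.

w^2 + 3w - 4

Apply the Euclidean algorithm:
  -w^4 - 8w^3 - 15w^2 + 8w + 16 = (-w - 9)(w^3 - w^2 - 16w + 16) + (-40w^2 - 120w + 160)
  w^3 - w^2 - 16w + 16 = (-(1/40)w + 1/10)(-40w^2 - 120w + 160) + (0)
Last nonzero remainder: -40w^2 - 120w + 160. Dividing through by -40 gives the monic gcd w^2 + 3w - 4.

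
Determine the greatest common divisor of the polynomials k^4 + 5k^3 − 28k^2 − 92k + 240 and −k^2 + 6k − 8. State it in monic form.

Apply the Euclidean algorithm:
  k^4 + 5k^3 − 28k^2 − 92k + 240 = (−k^2 − 11k − 30)(−k^2 + 6k − 8) + (0)
Last nonzero remainder: −k^2 + 6k − 8. Dividing through by −1 gives the monic gcd k^2 − 6k + 8.

k^2 − 6k + 8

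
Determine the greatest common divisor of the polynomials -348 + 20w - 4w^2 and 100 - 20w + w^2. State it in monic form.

Repeated division with remainder:
  -4w^2 + 20w - 348 = (-4)(w^2 - 20w + 100) + (-60w + 52)
  w^2 - 20w + 100 = (-(1/60)w + 287/900)(-60w + 52) + (18769/225)
  -60w + 52 = (-(13500/18769)w + 11700/18769)(18769/225) + (0)
The last nonzero remainder is the constant 18769/225, so the polynomials are coprime and gcd = 1.

1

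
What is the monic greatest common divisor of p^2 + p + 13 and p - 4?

1

Apply the Euclidean algorithm:
  p^2 + p + 13 = (p + 5)(p - 4) + (33)
  p - 4 = ((1/33)p - 4/33)(33) + (0)
The last nonzero remainder is the constant 33, so the polynomials are coprime and gcd = 1.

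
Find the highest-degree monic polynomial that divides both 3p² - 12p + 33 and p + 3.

By polynomial division,
  3p² - 12p + 33 = (3p - 21)(p + 3) + (96)
  p + 3 = ((1/96)p + 1/32)(96) + (0)
The last nonzero remainder is the constant 96, so the polynomials are coprime and gcd = 1.

1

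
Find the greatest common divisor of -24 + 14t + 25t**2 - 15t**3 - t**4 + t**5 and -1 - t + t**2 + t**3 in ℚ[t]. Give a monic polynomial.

-1 + t**2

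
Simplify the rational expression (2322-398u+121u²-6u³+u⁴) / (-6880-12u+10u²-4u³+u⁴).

Repeated division with remainder:
  u⁴-6u³+121u²-398u+2322 = (u⁴-4u³+10u²-12u-6880) + (-2u³+111u²-386u+9202)
  u⁴-4u³+10u²-12u-6880 = (-(1/2)u-103/4)(-2u³+111u²-386u+9202) + ((10701/4)u²-(10701/2)u+460143/2)
  -2u³+111u²-386u+9202 = (-(8/10701)u+428/10701)((10701/4)u²-(10701/2)u+460143/2) + (0)
Last nonzero remainder: (10701/4)u²-(10701/2)u+460143/2. Dividing through by 10701/4 gives the monic gcd u²-2u+86.
Cancel u²-2u+86 from numerator and denominator to get the reduced form.

(27-4u+u²)/(-80-2u+u²)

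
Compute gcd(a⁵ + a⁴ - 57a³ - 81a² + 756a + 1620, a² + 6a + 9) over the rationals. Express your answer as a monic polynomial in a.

a² + 6a + 9

By polynomial division,
  a⁵ + a⁴ - 57a³ - 81a² + 756a + 1620 = (a³ - 5a² - 36a + 180)(a² + 6a + 9) + (0)
The last nonzero remainder a² + 6a + 9 is already monic.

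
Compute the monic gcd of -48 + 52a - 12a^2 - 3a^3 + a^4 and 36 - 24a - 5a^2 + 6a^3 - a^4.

Euclidean algorithm in ℚ[a]:
  a^4 - 3a^3 - 12a^2 + 52a - 48 = (-1)(-a^4 + 6a^3 - 5a^2 - 24a + 36) + (3a^3 - 17a^2 + 28a - 12)
  -a^4 + 6a^3 - 5a^2 - 24a + 36 = (-(1/3)a + 1/9)(3a^3 - 17a^2 + 28a - 12) + ((56/9)a^2 - (280/9)a + 112/3)
  3a^3 - 17a^2 + 28a - 12 = ((27/56)a - 9/28)((56/9)a^2 - (280/9)a + 112/3) + (0)
Last nonzero remainder: (56/9)a^2 - (280/9)a + 112/3. Dividing through by 56/9 gives the monic gcd a^2 - 5a + 6.

6 - 5a + a^2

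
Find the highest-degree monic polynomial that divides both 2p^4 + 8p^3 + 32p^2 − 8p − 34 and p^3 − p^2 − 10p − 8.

p + 1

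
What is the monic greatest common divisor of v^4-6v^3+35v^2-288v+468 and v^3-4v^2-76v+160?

v-2

Euclidean algorithm in ℚ[v]:
  v^4-6v^3+35v^2-288v+468 = (v-2)(v^3-4v^2-76v+160) + (103v^2-600v+788)
  v^3-4v^2-76v+160 = ((1/103)v+188/10609)(103v^2-600v+788) + (-(774648/10609)v+1549296/10609)
  103v^2-600v+788 = (-(1092727/774648)v+2089973/387324)(-(774648/10609)v+1549296/10609) + (0)
Last nonzero remainder: -(774648/10609)v+1549296/10609. Dividing through by -774648/10609 gives the monic gcd v-2.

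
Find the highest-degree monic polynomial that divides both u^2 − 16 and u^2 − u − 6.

1

Euclidean algorithm in ℚ[u]:
  u^2 − 16 = (u^2 − u − 6) + (u − 10)
  u^2 − u − 6 = (u + 9)(u − 10) + (84)
  u − 10 = ((1/84)u − 5/42)(84) + (0)
The last nonzero remainder is the constant 84, so the polynomials are coprime and gcd = 1.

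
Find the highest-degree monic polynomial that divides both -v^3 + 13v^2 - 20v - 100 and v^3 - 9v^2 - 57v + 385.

v - 5

By polynomial division,
  -v^3 + 13v^2 - 20v - 100 = (-1)(v^3 - 9v^2 - 57v + 385) + (4v^2 - 77v + 285)
  v^3 - 9v^2 - 57v + 385 = ((1/4)v + 41/16)(4v^2 - 77v + 285) + ((1105/16)v - 5525/16)
  4v^2 - 77v + 285 = ((64/1105)v - 912/1105)((1105/16)v - 5525/16) + (0)
Last nonzero remainder: (1105/16)v - 5525/16. Dividing through by 1105/16 gives the monic gcd v - 5.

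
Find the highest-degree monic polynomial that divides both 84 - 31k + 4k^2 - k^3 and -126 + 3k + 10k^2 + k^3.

Apply the Euclidean algorithm:
  -k^3 + 4k^2 - 31k + 84 = (-1)(k^3 + 10k^2 + 3k - 126) + (14k^2 - 28k - 42)
  k^3 + 10k^2 + 3k - 126 = ((1/14)k + 6/7)(14k^2 - 28k - 42) + (30k - 90)
  14k^2 - 28k - 42 = ((7/15)k + 7/15)(30k - 90) + (0)
Last nonzero remainder: 30k - 90. Dividing through by 30 gives the monic gcd k - 3.

-3 + k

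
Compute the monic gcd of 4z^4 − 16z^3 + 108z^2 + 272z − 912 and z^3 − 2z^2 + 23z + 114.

Apply the Euclidean algorithm:
  4z^4 − 16z^3 + 108z^2 + 272z − 912 = (4z − 8)(z^3 − 2z^2 + 23z + 114) + (0)
The last nonzero remainder z^3 − 2z^2 + 23z + 114 is already monic.

z^3 − 2z^2 + 23z + 114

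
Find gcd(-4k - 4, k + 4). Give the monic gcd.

Apply the Euclidean algorithm:
  -4k - 4 = (-4)(k + 4) + (12)
  k + 4 = ((1/12)k + 1/3)(12) + (0)
The last nonzero remainder is the constant 12, so the polynomials are coprime and gcd = 1.

1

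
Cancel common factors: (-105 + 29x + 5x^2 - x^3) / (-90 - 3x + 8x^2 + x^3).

(7 - x)/(6 + x)

Repeated division with remainder:
  -x^3 + 5x^2 + 29x - 105 = (-1)(x^3 + 8x^2 - 3x - 90) + (13x^2 + 26x - 195)
  x^3 + 8x^2 - 3x - 90 = ((1/13)x + 6/13)(13x^2 + 26x - 195) + (0)
Last nonzero remainder: 13x^2 + 26x - 195. Dividing through by 13 gives the monic gcd x^2 + 2x - 15.
Cancel x^2 + 2x - 15 from numerator and denominator to get the reduced form.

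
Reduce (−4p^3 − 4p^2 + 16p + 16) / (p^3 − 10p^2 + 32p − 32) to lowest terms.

(−4p^2 − 12p − 8)/(p^2 − 8p + 16)

Euclidean algorithm in ℚ[p]:
  −4p^3 − 4p^2 + 16p + 16 = (−4)(p^3 − 10p^2 + 32p − 32) + (−44p^2 + 144p − 112)
  p^3 − 10p^2 + 32p − 32 = (−(1/44)p + 37/242)(−44p^2 + 144p − 112) + ((900/121)p − 1800/121)
  −44p^2 + 144p − 112 = (−(1331/225)p + 1694/225)((900/121)p − 1800/121) + (0)
Last nonzero remainder: (900/121)p − 1800/121. Dividing through by 900/121 gives the monic gcd p − 2.
Cancel p − 2 from numerator and denominator to get the reduced form.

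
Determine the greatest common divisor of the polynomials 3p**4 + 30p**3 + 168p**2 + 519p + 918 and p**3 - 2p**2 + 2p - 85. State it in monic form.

Apply the Euclidean algorithm:
  3p**4 + 30p**3 + 168p**2 + 519p + 918 = (3p + 36)(p**3 - 2p**2 + 2p - 85) + (234p**2 + 702p + 3978)
  p**3 - 2p**2 + 2p - 85 = ((1/234)p - 5/234)(234p**2 + 702p + 3978) + (0)
Last nonzero remainder: 234p**2 + 702p + 3978. Dividing through by 234 gives the monic gcd p**2 + 3p + 17.

p**2 + 3p + 17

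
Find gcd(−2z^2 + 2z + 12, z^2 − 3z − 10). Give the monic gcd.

Euclidean algorithm in ℚ[z]:
  −2z^2 + 2z + 12 = (−2)(z^2 − 3z − 10) + (−4z − 8)
  z^2 − 3z − 10 = (−(1/4)z + 5/4)(−4z − 8) + (0)
Last nonzero remainder: −4z − 8. Dividing through by −4 gives the monic gcd z + 2.

z + 2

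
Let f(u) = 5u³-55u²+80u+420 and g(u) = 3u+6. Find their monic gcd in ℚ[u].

Euclidean algorithm in ℚ[u]:
  5u³-55u²+80u+420 = ((5/3)u²-(65/3)u+70)(3u+6) + (0)
Last nonzero remainder: 3u+6. Dividing through by 3 gives the monic gcd u+2.

u+2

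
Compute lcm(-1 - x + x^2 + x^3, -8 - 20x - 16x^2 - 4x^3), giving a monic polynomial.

-2 - 3x + x^2 + 3x^3 + x^4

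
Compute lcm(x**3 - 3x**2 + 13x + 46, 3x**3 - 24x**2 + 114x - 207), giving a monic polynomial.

x**4 - 6x**3 + 22x**2 + 7x - 138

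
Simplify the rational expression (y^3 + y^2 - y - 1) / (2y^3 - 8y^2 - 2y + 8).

Euclidean algorithm in ℚ[y]:
  y^3 + y^2 - y - 1 = (1/2)(2y^3 - 8y^2 - 2y + 8) + (5y^2 - 5)
  2y^3 - 8y^2 - 2y + 8 = ((2/5)y - 8/5)(5y^2 - 5) + (0)
Last nonzero remainder: 5y^2 - 5. Dividing through by 5 gives the monic gcd y^2 - 1.
Cancel y^2 - 1 from numerator and denominator to get the reduced form.

(y + 1)/(2y - 8)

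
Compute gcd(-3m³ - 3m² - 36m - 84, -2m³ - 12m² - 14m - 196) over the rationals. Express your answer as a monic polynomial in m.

Repeated division with remainder:
  -3m³ - 3m² - 36m - 84 = (3/2)(-2m³ - 12m² - 14m - 196) + (15m² - 15m + 210)
  -2m³ - 12m² - 14m - 196 = (-(2/15)m - 14/15)(15m² - 15m + 210) + (0)
Last nonzero remainder: 15m² - 15m + 210. Dividing through by 15 gives the monic gcd m² - m + 14.

m² - m + 14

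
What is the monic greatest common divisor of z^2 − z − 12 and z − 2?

1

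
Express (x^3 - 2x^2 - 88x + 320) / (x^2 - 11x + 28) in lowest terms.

(x^2 + 2x - 80)/(x - 7)

Euclidean algorithm in ℚ[x]:
  x^3 - 2x^2 - 88x + 320 = (x + 9)(x^2 - 11x + 28) + (-17x + 68)
  x^2 - 11x + 28 = (-(1/17)x + 7/17)(-17x + 68) + (0)
Last nonzero remainder: -17x + 68. Dividing through by -17 gives the monic gcd x - 4.
Cancel x - 4 from numerator and denominator to get the reduced form.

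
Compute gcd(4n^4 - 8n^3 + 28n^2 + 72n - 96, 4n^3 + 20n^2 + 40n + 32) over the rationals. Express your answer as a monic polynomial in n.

n + 2

By polynomial division,
  4n^4 - 8n^3 + 28n^2 + 72n - 96 = (n - 7)(4n^3 + 20n^2 + 40n + 32) + (128n^2 + 320n + 128)
  4n^3 + 20n^2 + 40n + 32 = ((1/32)n + 5/64)(128n^2 + 320n + 128) + (11n + 22)
  128n^2 + 320n + 128 = ((128/11)n + 64/11)(11n + 22) + (0)
Last nonzero remainder: 11n + 22. Dividing through by 11 gives the monic gcd n + 2.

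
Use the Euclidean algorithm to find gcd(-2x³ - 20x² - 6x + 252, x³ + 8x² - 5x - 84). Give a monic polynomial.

x² + 4x - 21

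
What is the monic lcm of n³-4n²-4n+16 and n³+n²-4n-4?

n⁴-3n³-8n²+12n+16

Euclidean algorithm in ℚ[n]:
  n³-4n²-4n+16 = (n³+n²-4n-4) + (-5n²+20)
  n³+n²-4n-4 = (-(1/5)n-1/5)(-5n²+20) + (0)
Last nonzero remainder: -5n²+20. Dividing through by -5 gives the monic gcd n²-4.
Then lcm(f, g) = f·g / gcd(f, g); expanding and making the result monic gives the answer.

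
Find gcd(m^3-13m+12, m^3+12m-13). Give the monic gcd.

m-1

Euclidean algorithm in ℚ[m]:
  m^3-13m+12 = (m^3+12m-13) + (-25m+25)
  m^3+12m-13 = (-(1/25)m^2-(1/25)m-13/25)(-25m+25) + (0)
Last nonzero remainder: -25m+25. Dividing through by -25 gives the monic gcd m-1.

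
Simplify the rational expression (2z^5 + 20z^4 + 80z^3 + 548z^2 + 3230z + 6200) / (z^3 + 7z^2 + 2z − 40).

Euclidean algorithm in ℚ[z]:
  2z^5 + 20z^4 + 80z^3 + 548z^2 + 3230z + 6200 = (2z^2 + 6z + 34)(z^3 + 7z^2 + 2z − 40) + (378z^2 + 3402z + 7560)
  z^3 + 7z^2 + 2z − 40 = ((1/378)z − 1/189)(378z^2 + 3402z + 7560) + (0)
Last nonzero remainder: 378z^2 + 3402z + 7560. Dividing through by 378 gives the monic gcd z^2 + 9z + 20.
Cancel z^2 + 9z + 20 from numerator and denominator to get the reduced form.

(2z^3 + 2z^2 + 22z + 310)/(z − 2)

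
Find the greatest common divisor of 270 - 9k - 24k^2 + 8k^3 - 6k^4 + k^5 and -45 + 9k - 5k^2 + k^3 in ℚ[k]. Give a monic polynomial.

-45 + 9k - 5k^2 + k^3

Euclidean algorithm in ℚ[k]:
  k^5 - 6k^4 + 8k^3 - 24k^2 - 9k + 270 = (k^2 - k - 6)(k^3 - 5k^2 + 9k - 45) + (0)
The last nonzero remainder k^3 - 5k^2 + 9k - 45 is already monic.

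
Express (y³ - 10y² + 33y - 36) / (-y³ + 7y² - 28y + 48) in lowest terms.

(-y² + 7y - 12)/(y² - 4y + 16)

Euclidean algorithm in ℚ[y]:
  y³ - 10y² + 33y - 36 = (-1)(-y³ + 7y² - 28y + 48) + (-3y² + 5y + 12)
  -y³ + 7y² - 28y + 48 = ((1/3)y - 16/9)(-3y² + 5y + 12) + (-(208/9)y + 208/3)
  -3y² + 5y + 12 = ((27/208)y + 9/52)(-(208/9)y + 208/3) + (0)
Last nonzero remainder: -(208/9)y + 208/3. Dividing through by -208/9 gives the monic gcd y - 3.
Cancel y - 3 from numerator and denominator to get the reduced form.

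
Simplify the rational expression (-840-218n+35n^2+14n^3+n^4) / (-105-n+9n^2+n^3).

(-24+2n+n^2)/(-3+n)

Apply the Euclidean algorithm:
  n^4+14n^3+35n^2-218n-840 = (n+5)(n^3+9n^2-n-105) + (-9n^2-108n-315)
  n^3+9n^2-n-105 = (-(1/9)n+1/3)(-9n^2-108n-315) + (0)
Last nonzero remainder: -9n^2-108n-315. Dividing through by -9 gives the monic gcd n^2+12n+35.
Cancel n^2+12n+35 from numerator and denominator to get the reduced form.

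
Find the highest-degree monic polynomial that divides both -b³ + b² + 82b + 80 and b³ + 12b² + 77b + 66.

Apply the Euclidean algorithm:
  -b³ + b² + 82b + 80 = (-1)(b³ + 12b² + 77b + 66) + (13b² + 159b + 146)
  b³ + 12b² + 77b + 66 = ((1/13)b - 3/169)(13b² + 159b + 146) + ((11592/169)b + 11592/169)
  13b² + 159b + 146 = ((2197/11592)b + 12337/5796)((11592/169)b + 11592/169) + (0)
Last nonzero remainder: (11592/169)b + 11592/169. Dividing through by 11592/169 gives the monic gcd b + 1.

b + 1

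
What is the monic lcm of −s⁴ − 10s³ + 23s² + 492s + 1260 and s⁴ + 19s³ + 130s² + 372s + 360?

By polynomial division,
  −s⁴ − 10s³ + 23s² + 492s + 1260 = (−1)(s⁴ + 19s³ + 130s² + 372s + 360) + (9s³ + 153s² + 864s + 1620)
  s⁴ + 19s³ + 130s² + 372s + 360 = ((1/9)s + 2/9)(9s³ + 153s² + 864s + 1620) + (0)
Last nonzero remainder: 9s³ + 153s² + 864s + 1620. Dividing through by 9 gives the monic gcd s³ + 17s² + 96s + 180.
Then lcm(f, g) = f·g / gcd(f, g); expanding and making the result monic gives the answer.

s⁵ + 12s⁴ − 3s³ − 538s² − 2244s − 2520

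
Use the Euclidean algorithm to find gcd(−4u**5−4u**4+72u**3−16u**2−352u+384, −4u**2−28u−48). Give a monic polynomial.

u**2+7u+12

Apply the Euclidean algorithm:
  −4u**5−4u**4+72u**3−16u**2−352u+384 = (u**3−6u**2+12u−8)(−4u**2−28u−48) + (0)
Last nonzero remainder: −4u**2−28u−48. Dividing through by −4 gives the monic gcd u**2+7u+12.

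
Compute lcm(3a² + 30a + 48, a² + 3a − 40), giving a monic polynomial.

Repeated division with remainder:
  3a² + 30a + 48 = (3)(a² + 3a − 40) + (21a + 168)
  a² + 3a − 40 = ((1/21)a − 5/21)(21a + 168) + (0)
Last nonzero remainder: 21a + 168. Dividing through by 21 gives the monic gcd a + 8.
Then lcm(f, g) = f·g / gcd(f, g); expanding and making the result monic gives the answer.

a³ + 5a² − 34a − 80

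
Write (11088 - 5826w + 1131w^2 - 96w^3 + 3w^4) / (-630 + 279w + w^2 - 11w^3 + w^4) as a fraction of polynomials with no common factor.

By polynomial division,
  3w^4 - 96w^3 + 1131w^2 - 5826w + 11088 = (3)(w^4 - 11w^3 + w^2 + 279w - 630) + (-63w^3 + 1128w^2 - 6663w + 12978)
  w^4 - 11w^3 + w^2 + 279w - 630 = (-(1/63)w - 145/1323)(-63w^3 + 1128w^2 - 6663w + 12978) + ((8320/441)w^2 - (108160/441)w + 16640/21)
  -63w^3 + 1128w^2 - 6663w + 12978 = (-(27783/8320)w + 136269/8320)((8320/441)w^2 - (108160/441)w + 16640/21) + (0)
Last nonzero remainder: (8320/441)w^2 - (108160/441)w + 16640/21. Dividing through by 8320/441 gives the monic gcd w^2 - 13w + 42.
Cancel w^2 - 13w + 42 from numerator and denominator to get the reduced form.

(264 - 57w + 3w^2)/(-15 + 2w + w^2)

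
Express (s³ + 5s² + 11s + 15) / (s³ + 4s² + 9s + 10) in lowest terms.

Apply the Euclidean algorithm:
  s³ + 5s² + 11s + 15 = (s³ + 4s² + 9s + 10) + (s² + 2s + 5)
  s³ + 4s² + 9s + 10 = (s + 2)(s² + 2s + 5) + (0)
The last nonzero remainder s² + 2s + 5 is already monic.
Cancel s² + 2s + 5 from numerator and denominator to get the reduced form.

(s + 3)/(s + 2)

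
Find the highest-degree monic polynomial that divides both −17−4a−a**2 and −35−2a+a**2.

Apply the Euclidean algorithm:
  −a**2−4a−17 = (−1)(a**2−2a−35) + (−6a−52)
  a**2−2a−35 = (−(1/6)a+16/9)(−6a−52) + (517/9)
  −6a−52 = (−(54/517)a−468/517)(517/9) + (0)
The last nonzero remainder is the constant 517/9, so the polynomials are coprime and gcd = 1.

1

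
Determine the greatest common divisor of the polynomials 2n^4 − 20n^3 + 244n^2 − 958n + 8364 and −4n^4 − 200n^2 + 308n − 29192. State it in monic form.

By polynomial division,
  2n^4 − 20n^3 + 244n^2 − 958n + 8364 = (−1/2)(−4n^4 − 200n^2 + 308n − 29192) + (−20n^3 + 144n^2 − 804n − 6232)
  −4n^4 − 200n^2 + 308n − 29192 = ((1/5)n + 36/25)(−20n^3 + 144n^2 − 804n − 6232) + (−(6164/25)n^2 + (67804/25)n − 505448/25)
  −20n^3 + 144n^2 − 804n − 6232 = ((125/1541)n + 475/1541)(−(6164/25)n^2 + (67804/25)n − 505448/25) + (0)
Last nonzero remainder: −(6164/25)n^2 + (67804/25)n − 505448/25. Dividing through by −6164/25 gives the monic gcd n^2 − 11n + 82.

n^2 − 11n + 82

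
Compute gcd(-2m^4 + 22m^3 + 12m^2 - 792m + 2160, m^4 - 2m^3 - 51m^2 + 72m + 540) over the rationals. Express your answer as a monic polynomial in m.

m^3 - 5m^2 - 36m + 180

Repeated division with remainder:
  -2m^4 + 22m^3 + 12m^2 - 792m + 2160 = (-2)(m^4 - 2m^3 - 51m^2 + 72m + 540) + (18m^3 - 90m^2 - 648m + 3240)
  m^4 - 2m^3 - 51m^2 + 72m + 540 = ((1/18)m + 1/6)(18m^3 - 90m^2 - 648m + 3240) + (0)
Last nonzero remainder: 18m^3 - 90m^2 - 648m + 3240. Dividing through by 18 gives the monic gcd m^3 - 5m^2 - 36m + 180.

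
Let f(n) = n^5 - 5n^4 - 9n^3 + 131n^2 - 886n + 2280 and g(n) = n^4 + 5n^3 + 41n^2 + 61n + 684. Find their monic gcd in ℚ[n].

By polynomial division,
  n^5 - 5n^4 - 9n^3 + 131n^2 - 886n + 2280 = (n - 10)(n^4 + 5n^3 + 41n^2 + 61n + 684) + (480n^2 - 960n + 9120)
  n^4 + 5n^3 + 41n^2 + 61n + 684 = ((1/480)n^2 + (7/480)n + 3/40)(480n^2 - 960n + 9120) + (0)
Last nonzero remainder: 480n^2 - 960n + 9120. Dividing through by 480 gives the monic gcd n^2 - 2n + 19.

n^2 - 2n + 19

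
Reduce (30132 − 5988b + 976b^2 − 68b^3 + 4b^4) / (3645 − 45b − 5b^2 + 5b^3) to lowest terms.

(372 − 28b + 4b^2)/(45 + 5b)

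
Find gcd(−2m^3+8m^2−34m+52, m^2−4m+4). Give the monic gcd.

Euclidean algorithm in ℚ[m]:
  −2m^3+8m^2−34m+52 = (−2m)(m^2−4m+4) + (−26m+52)
  m^2−4m+4 = (−(1/26)m+1/13)(−26m+52) + (0)
Last nonzero remainder: −26m+52. Dividing through by −26 gives the monic gcd m−2.

m−2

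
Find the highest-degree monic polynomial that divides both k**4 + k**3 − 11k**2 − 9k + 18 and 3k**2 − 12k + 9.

Repeated division with remainder:
  k**4 + k**3 − 11k**2 − 9k + 18 = ((1/3)k**2 + (5/3)k + 2)(3k**2 − 12k + 9) + (0)
Last nonzero remainder: 3k**2 − 12k + 9. Dividing through by 3 gives the monic gcd k**2 − 4k + 3.

k**2 − 4k + 3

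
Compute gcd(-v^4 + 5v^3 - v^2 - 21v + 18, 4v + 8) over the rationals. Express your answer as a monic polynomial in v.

v + 2

By polynomial division,
  -v^4 + 5v^3 - v^2 - 21v + 18 = (-(1/4)v^3 + (7/4)v^2 - (15/4)v + 9/4)(4v + 8) + (0)
Last nonzero remainder: 4v + 8. Dividing through by 4 gives the monic gcd v + 2.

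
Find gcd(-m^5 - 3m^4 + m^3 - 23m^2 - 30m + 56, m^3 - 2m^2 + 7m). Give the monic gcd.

m^2 - 2m + 7

Apply the Euclidean algorithm:
  -m^5 - 3m^4 + m^3 - 23m^2 - 30m + 56 = (-m^2 - 5m - 2)(m^3 - 2m^2 + 7m) + (8m^2 - 16m + 56)
  m^3 - 2m^2 + 7m = ((1/8)m)(8m^2 - 16m + 56) + (0)
Last nonzero remainder: 8m^2 - 16m + 56. Dividing through by 8 gives the monic gcd m^2 - 2m + 7.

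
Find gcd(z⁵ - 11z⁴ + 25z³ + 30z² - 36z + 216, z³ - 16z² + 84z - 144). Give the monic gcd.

z² - 12z + 36

Repeated division with remainder:
  z⁵ - 11z⁴ + 25z³ + 30z² - 36z + 216 = (z² + 5z + 21)(z³ - 16z² + 84z - 144) + (90z² - 1080z + 3240)
  z³ - 16z² + 84z - 144 = ((1/90)z - 2/45)(90z² - 1080z + 3240) + (0)
Last nonzero remainder: 90z² - 1080z + 3240. Dividing through by 90 gives the monic gcd z² - 12z + 36.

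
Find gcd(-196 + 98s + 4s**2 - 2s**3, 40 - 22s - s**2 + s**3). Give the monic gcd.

-2 + s

Euclidean algorithm in ℚ[s]:
  -2s**3 + 4s**2 + 98s - 196 = (-2)(s**3 - s**2 - 22s + 40) + (2s**2 + 54s - 116)
  s**3 - s**2 - 22s + 40 = ((1/2)s - 14)(2s**2 + 54s - 116) + (792s - 1584)
  2s**2 + 54s - 116 = ((1/396)s + 29/396)(792s - 1584) + (0)
Last nonzero remainder: 792s - 1584. Dividing through by 792 gives the monic gcd s - 2.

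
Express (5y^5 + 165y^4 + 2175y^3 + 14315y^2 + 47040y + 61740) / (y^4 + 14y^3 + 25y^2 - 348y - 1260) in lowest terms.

(5y^2 + 70y + 245)/(y - 5)

Repeated division with remainder:
  5y^5 + 165y^4 + 2175y^3 + 14315y^2 + 47040y + 61740 = (5y + 95)(y^4 + 14y^3 + 25y^2 - 348y - 1260) + (720y^3 + 13680y^2 + 86400y + 181440)
  y^4 + 14y^3 + 25y^2 - 348y - 1260 = ((1/720)y - 1/144)(720y^3 + 13680y^2 + 86400y + 181440) + (0)
Last nonzero remainder: 720y^3 + 13680y^2 + 86400y + 181440. Dividing through by 720 gives the monic gcd y^3 + 19y^2 + 120y + 252.
Cancel y^3 + 19y^2 + 120y + 252 from numerator and denominator to get the reduced form.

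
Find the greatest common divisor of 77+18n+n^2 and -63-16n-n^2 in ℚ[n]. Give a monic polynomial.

7+n

Euclidean algorithm in ℚ[n]:
  n^2+18n+77 = (-1)(-n^2-16n-63) + (2n+14)
  -n^2-16n-63 = (-(1/2)n-9/2)(2n+14) + (0)
Last nonzero remainder: 2n+14. Dividing through by 2 gives the monic gcd n+7.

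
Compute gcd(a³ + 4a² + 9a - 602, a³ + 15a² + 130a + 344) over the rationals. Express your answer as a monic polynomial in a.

a² + 11a + 86

By polynomial division,
  a³ + 4a² + 9a - 602 = (a³ + 15a² + 130a + 344) + (-11a² - 121a - 946)
  a³ + 15a² + 130a + 344 = (-(1/11)a - 4/11)(-11a² - 121a - 946) + (0)
Last nonzero remainder: -11a² - 121a - 946. Dividing through by -11 gives the monic gcd a² + 11a + 86.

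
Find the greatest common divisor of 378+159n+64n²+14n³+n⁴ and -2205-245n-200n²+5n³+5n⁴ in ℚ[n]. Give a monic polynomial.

63+16n+8n²+n³

By polynomial division,
  n⁴+14n³+64n²+159n+378 = (1/5)(5n⁴+5n³-200n²-245n-2205) + (13n³+104n²+208n+819)
  5n⁴+5n³-200n²-245n-2205 = ((5/13)n-35/13)(13n³+104n²+208n+819) + (0)
Last nonzero remainder: 13n³+104n²+208n+819. Dividing through by 13 gives the monic gcd n³+8n²+16n+63.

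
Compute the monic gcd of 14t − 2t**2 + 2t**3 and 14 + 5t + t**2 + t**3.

7 − t + t**2

By polynomial division,
  2t**3 − 2t**2 + 14t = (2)(t**3 + t**2 + 5t + 14) + (−4t**2 + 4t − 28)
  t**3 + t**2 + 5t + 14 = (−(1/4)t − 1/2)(−4t**2 + 4t − 28) + (0)
Last nonzero remainder: −4t**2 + 4t − 28. Dividing through by −4 gives the monic gcd t**2 − t + 7.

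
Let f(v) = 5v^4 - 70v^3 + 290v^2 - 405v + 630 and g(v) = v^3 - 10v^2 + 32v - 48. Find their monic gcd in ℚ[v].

v - 6

Repeated division with remainder:
  5v^4 - 70v^3 + 290v^2 - 405v + 630 = (5v - 20)(v^3 - 10v^2 + 32v - 48) + (-70v^2 + 475v - 330)
  v^3 - 10v^2 + 32v - 48 = (-(1/70)v + 9/196)(-70v^2 + 475v - 330) + ((1073/196)v - 3219/98)
  -70v^2 + 475v - 330 = (-(13720/1073)v + 10780/1073)((1073/196)v - 3219/98) + (0)
Last nonzero remainder: (1073/196)v - 3219/98. Dividing through by 1073/196 gives the monic gcd v - 6.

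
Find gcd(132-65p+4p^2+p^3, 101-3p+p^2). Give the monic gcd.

Apply the Euclidean algorithm:
  p^3+4p^2-65p+132 = (p+7)(p^2-3p+101) + (-145p-575)
  p^2-3p+101 = (-(1/145)p+202/4205)(-145p-575) + (108171/841)
  -145p-575 = (-(121945/108171)p-483575/108171)(108171/841) + (0)
The last nonzero remainder is the constant 108171/841, so the polynomials are coprime and gcd = 1.

1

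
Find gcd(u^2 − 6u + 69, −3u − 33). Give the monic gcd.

1

Euclidean algorithm in ℚ[u]:
  u^2 − 6u + 69 = (−(1/3)u + 17/3)(−3u − 33) + (256)
  −3u − 33 = (−(3/256)u − 33/256)(256) + (0)
The last nonzero remainder is the constant 256, so the polynomials are coprime and gcd = 1.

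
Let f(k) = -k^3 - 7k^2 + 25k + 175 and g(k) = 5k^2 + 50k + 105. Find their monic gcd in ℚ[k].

k + 7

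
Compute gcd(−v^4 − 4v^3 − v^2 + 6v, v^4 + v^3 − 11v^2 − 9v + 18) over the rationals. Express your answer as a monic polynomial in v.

v^3 + 4v^2 + v − 6

Euclidean algorithm in ℚ[v]:
  −v^4 − 4v^3 − v^2 + 6v = (−1)(v^4 + v^3 − 11v^2 − 9v + 18) + (−3v^3 − 12v^2 − 3v + 18)
  v^4 + v^3 − 11v^2 − 9v + 18 = (−(1/3)v + 1)(−3v^3 − 12v^2 − 3v + 18) + (0)
Last nonzero remainder: −3v^3 − 12v^2 − 3v + 18. Dividing through by −3 gives the monic gcd v^3 + 4v^2 + v − 6.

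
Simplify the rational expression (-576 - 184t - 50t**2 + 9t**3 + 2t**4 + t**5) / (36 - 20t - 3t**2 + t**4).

(-64 + 8t - 2t**2 + t**3)/(4 - 4t + t**2)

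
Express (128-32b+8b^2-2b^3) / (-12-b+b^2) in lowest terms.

(-32-2b^2)/(3+b)

Apply the Euclidean algorithm:
  -2b^3+8b^2-32b+128 = (-2b+6)(b^2-b-12) + (-50b+200)
  b^2-b-12 = (-(1/50)b-3/50)(-50b+200) + (0)
Last nonzero remainder: -50b+200. Dividing through by -50 gives the monic gcd b-4.
Cancel b-4 from numerator and denominator to get the reduced form.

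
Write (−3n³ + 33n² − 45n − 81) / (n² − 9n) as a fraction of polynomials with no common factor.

Repeated division with remainder:
  −3n³ + 33n² − 45n − 81 = (−3n + 6)(n² − 9n) + (9n − 81)
  n² − 9n = ((1/9)n)(9n − 81) + (0)
Last nonzero remainder: 9n − 81. Dividing through by 9 gives the monic gcd n − 9.
Cancel n − 9 from numerator and denominator to get the reduced form.

(−3n² + 6n + 9)/(n)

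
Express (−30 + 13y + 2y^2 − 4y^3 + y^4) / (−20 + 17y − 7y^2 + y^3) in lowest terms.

Repeated division with remainder:
  y^4 − 4y^3 + 2y^2 + 13y − 30 = (y + 3)(y^3 − 7y^2 + 17y − 20) + (6y^2 − 18y + 30)
  y^3 − 7y^2 + 17y − 20 = ((1/6)y − 2/3)(6y^2 − 18y + 30) + (0)
Last nonzero remainder: 6y^2 − 18y + 30. Dividing through by 6 gives the monic gcd y^2 − 3y + 5.
Cancel y^2 − 3y + 5 from numerator and denominator to get the reduced form.

(−6 − y + y^2)/(−4 + y)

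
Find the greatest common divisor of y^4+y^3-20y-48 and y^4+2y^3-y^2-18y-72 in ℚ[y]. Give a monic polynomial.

Repeated division with remainder:
  y^4+y^3-20y-48 = (y^4+2y^3-y^2-18y-72) + (-y^3+y^2-2y+24)
  y^4+2y^3-y^2-18y-72 = (-y-3)(-y^3+y^2-2y+24) + (0)
Last nonzero remainder: -y^3+y^2-2y+24. Dividing through by -1 gives the monic gcd y^3-y^2+2y-24.

y^3-y^2+2y-24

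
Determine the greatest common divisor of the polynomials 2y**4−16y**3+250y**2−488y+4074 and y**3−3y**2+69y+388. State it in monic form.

y**2−7y+97

Apply the Euclidean algorithm:
  2y**4−16y**3+250y**2−488y+4074 = (2y−10)(y**3−3y**2+69y+388) + (82y**2−574y+7954)
  y**3−3y**2+69y+388 = ((1/82)y+2/41)(82y**2−574y+7954) + (0)
Last nonzero remainder: 82y**2−574y+7954. Dividing through by 82 gives the monic gcd y**2−7y+97.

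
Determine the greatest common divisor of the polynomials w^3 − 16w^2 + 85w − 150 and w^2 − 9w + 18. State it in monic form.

w − 6

By polynomial division,
  w^3 − 16w^2 + 85w − 150 = (w − 7)(w^2 − 9w + 18) + (4w − 24)
  w^2 − 9w + 18 = ((1/4)w − 3/4)(4w − 24) + (0)
Last nonzero remainder: 4w − 24. Dividing through by 4 gives the monic gcd w − 6.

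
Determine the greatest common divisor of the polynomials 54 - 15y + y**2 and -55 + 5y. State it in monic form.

1

Repeated division with remainder:
  y**2 - 15y + 54 = ((1/5)y - 4/5)(5y - 55) + (10)
  5y - 55 = ((1/2)y - 11/2)(10) + (0)
The last nonzero remainder is the constant 10, so the polynomials are coprime and gcd = 1.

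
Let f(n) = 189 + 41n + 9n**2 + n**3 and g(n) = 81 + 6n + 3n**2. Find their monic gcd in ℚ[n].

Euclidean algorithm in ℚ[n]:
  n**3 + 9n**2 + 41n + 189 = ((1/3)n + 7/3)(3n**2 + 6n + 81) + (0)
Last nonzero remainder: 3n**2 + 6n + 81. Dividing through by 3 gives the monic gcd n**2 + 2n + 27.

27 + 2n + n**2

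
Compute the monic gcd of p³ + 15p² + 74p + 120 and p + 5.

Repeated division with remainder:
  p³ + 15p² + 74p + 120 = (p² + 10p + 24)(p + 5) + (0)
The last nonzero remainder p + 5 is already monic.

p + 5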